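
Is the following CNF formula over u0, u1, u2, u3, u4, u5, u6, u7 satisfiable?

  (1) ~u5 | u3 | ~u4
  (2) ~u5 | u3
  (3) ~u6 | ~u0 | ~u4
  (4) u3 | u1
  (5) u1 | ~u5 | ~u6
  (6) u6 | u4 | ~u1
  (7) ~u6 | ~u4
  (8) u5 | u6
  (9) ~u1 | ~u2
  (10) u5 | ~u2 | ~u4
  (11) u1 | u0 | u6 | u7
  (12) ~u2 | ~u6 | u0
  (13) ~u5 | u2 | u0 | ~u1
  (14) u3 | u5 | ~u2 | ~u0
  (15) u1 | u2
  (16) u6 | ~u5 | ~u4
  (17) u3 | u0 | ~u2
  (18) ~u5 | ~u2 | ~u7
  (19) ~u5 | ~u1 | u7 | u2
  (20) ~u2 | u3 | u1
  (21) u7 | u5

Case u5 = 1:
The clause (u3) is unit, so u3 = 1.
Case u1 = 0:
The clause (~u6) is unit, so u6 = 0.
The clause (u2) is unit, so u2 = 1.
The clause (~u4) is unit, so u4 = 0.
The clause (~u7) is unit, so u7 = 0.
The clause (u0) is unit, so u0 = 1.
This assignment satisfies each clause.
A satisfying assignment: u0 ↦ 1,  u1 ↦ 0,  u2 ↦ 1,  u3 ↦ 1,  u4 ↦ 0,  u5 ↦ 1,  u6 ↦ 0,  u7 ↦ 0.

Yes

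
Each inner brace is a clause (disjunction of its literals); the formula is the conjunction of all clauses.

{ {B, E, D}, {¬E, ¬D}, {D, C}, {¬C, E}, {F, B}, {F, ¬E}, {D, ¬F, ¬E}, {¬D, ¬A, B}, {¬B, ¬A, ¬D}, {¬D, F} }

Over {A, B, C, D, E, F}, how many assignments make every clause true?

There are 2^6 = 64 truth assignments over (A, B, C, D, E, F).
Split on A. With A = True, the clauses containing A are satisfied and ¬A drops from the rest; 0 of the 2^5 = 32 assignments to the other variables satisfy what remains.
With A = False, by the same count on the reduced clause set, 2 assignments work.
Total: 0 + 2 = 2.

2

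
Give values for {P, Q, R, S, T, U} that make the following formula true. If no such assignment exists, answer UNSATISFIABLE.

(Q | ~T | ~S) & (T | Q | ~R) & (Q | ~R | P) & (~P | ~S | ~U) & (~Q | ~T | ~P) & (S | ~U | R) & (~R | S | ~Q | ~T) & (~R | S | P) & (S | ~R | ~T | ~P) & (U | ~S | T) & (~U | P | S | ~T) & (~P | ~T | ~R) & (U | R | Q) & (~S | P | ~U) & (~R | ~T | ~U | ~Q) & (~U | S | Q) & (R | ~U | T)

Case Q = 1:
Case T = 0:
Case U = 1:
The clause (R) is unit, so R = 1.
Case P = 1:
The clause (~S) is unit, so S = 0.
All clauses are satisfied.

P ↦ 1; Q ↦ 1; R ↦ 1; S ↦ 0; T ↦ 0; U ↦ 1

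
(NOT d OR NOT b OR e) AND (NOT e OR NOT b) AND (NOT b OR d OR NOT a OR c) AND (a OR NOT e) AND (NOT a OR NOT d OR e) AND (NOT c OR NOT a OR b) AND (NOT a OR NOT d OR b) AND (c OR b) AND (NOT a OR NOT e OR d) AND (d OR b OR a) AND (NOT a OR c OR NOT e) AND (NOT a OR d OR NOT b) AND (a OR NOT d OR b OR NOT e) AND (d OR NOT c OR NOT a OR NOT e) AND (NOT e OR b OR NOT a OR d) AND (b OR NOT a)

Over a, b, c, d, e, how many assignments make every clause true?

There are 2^5 = 32 truth assignments over (a, b, c, d, e).
Split on c. With c = true, the clauses containing c are satisfied and NOT c drops from the rest; 2 of the 2^4 = 16 assignments to the other variables satisfy what remains.
With c = false, by the same count on the reduced clause set, 1 assignment works.
(One model: a=F, b=F, c=T, d=T, e=F.)
Total: 2 + 1 = 3.

3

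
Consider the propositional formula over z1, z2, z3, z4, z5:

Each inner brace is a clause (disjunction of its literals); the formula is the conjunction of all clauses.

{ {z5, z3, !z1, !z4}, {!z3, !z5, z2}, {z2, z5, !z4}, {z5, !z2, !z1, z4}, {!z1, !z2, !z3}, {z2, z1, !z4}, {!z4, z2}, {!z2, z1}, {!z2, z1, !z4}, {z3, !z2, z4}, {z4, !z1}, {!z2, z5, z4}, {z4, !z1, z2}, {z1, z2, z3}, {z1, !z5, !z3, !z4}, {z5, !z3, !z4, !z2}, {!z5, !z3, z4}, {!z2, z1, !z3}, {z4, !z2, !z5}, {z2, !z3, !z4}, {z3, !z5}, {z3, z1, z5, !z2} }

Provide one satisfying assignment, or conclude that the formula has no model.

z1 ↦ false,  z2 ↦ false,  z3 ↦ true,  z4 ↦ false,  z5 ↦ false

Suppose z4 = false.
From the singleton clause (!z1), z1 = false.
From the singleton clause (!z2), z2 = false.
From the singleton clause (z3), z3 = true.
From the singleton clause (!z5), z5 = false.
This assignment satisfies each clause.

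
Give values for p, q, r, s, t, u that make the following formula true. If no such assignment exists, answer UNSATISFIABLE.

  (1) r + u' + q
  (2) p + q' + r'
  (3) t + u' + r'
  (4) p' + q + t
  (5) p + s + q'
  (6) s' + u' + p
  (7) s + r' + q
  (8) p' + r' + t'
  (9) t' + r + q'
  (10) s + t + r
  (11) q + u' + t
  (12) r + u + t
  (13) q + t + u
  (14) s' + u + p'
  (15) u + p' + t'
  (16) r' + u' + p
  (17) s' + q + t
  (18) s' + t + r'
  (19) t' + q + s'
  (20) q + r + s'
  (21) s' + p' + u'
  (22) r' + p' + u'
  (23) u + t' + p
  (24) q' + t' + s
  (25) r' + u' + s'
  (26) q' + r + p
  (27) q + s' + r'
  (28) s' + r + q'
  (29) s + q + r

Case r = 1:
Case p = 1:
(t') alone gives t = 0.
(u') alone gives u = 0.
(q) alone gives q = 1.
(s') alone gives s = 0.
This assignment satisfies each clause.

p=1,  q=1,  r=1,  s=0,  t=0,  u=0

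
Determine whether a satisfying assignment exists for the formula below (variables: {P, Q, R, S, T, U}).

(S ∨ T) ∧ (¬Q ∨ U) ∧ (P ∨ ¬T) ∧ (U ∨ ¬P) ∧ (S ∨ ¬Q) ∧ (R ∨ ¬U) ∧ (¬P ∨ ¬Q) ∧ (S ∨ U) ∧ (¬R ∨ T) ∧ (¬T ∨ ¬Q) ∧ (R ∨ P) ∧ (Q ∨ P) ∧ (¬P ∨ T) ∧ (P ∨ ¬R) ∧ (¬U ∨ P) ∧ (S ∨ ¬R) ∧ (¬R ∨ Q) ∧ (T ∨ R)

Case S = True:
Case Q = False:
The clause (P) is unit, so P = True.
The clause (U) is unit, so U = True.
The clause (R) is unit, so R = True.
That conflicts with the unit clause (¬R).
Backtrack on Q: now try Q = True.
The clause (U) is unit, so U = True.
The clause (R) is unit, so R = True.
The clause (¬P) is unit, so P = False.
That conflicts with the unit clause (P).
Both values of Q lead to a conflict.
Backtrack on S: now try S = False.
The clause (T) is unit, so T = True.
The clause (P) is unit, so P = True.
The clause (U) is unit, so U = True.
The clause (¬Q) is unit, so Q = False.
The clause (R) is unit, so R = True.
That conflicts with the unit clause (¬R).
Both values of S lead to a conflict.
No assignment satisfies every clause.

No, unsatisfiable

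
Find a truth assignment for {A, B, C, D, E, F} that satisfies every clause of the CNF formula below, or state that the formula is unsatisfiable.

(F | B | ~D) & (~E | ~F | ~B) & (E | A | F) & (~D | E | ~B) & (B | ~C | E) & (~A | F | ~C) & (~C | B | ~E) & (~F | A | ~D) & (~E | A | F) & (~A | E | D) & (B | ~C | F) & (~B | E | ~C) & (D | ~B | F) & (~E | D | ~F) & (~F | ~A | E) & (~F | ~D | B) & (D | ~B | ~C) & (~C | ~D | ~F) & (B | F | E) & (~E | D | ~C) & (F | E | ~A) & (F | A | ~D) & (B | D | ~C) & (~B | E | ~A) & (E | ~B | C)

Suppose F = 0.
Suppose B = 0.
The clause (~D) is unit, so D = 0.
The clause (~C) is unit, so C = 0.
The clause (E) is unit, so E = 1.
The clause (A) is unit, so A = 1.
This assignment satisfies each clause.

A ↦ 1; B ↦ 0; C ↦ 0; D ↦ 0; E ↦ 1; F ↦ 0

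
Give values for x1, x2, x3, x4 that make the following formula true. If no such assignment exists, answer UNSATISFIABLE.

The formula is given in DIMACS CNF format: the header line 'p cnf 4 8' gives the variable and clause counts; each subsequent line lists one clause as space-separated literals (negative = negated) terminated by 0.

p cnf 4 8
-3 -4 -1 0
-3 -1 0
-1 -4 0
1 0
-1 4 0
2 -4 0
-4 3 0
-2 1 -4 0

Unit clause (x1) forces x1 = True.
Unit clause (¬x3) forces x3 = False.
Unit clause (¬x4) forces x4 = False.
But (x4) is also a unit clause — contradiction.

UNSATISFIABLE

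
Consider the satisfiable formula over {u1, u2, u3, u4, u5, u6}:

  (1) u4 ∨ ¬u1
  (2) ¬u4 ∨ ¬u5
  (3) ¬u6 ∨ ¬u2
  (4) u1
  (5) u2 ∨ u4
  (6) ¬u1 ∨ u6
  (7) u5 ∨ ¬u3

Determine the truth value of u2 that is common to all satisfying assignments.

False

Suppose u2 = True.
The clause (¬u6) is unit, so u6 = False.
The clause (u1) is unit, so u1 = True.
But (¬u1) is also a unit clause — contradiction.
So every satisfying assignment has u2 = False.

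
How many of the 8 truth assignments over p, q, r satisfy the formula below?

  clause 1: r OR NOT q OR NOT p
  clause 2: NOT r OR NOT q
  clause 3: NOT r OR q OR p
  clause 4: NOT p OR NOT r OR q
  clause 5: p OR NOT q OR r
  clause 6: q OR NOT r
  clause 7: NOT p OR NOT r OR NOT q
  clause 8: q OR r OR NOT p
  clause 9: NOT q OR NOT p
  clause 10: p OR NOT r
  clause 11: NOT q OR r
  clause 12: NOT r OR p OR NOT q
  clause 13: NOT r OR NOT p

There are 2^3 = 8 truth assignments over (p, q, r).
Check each against the 13 clauses (columns in the order p, q, r):
  F F F  ✓ satisfies all
  F F T  ✗ fails (NOT r OR q OR p)
  F T F  ✗ fails (p OR NOT q OR r)
  F T T  ✗ fails (NOT r OR NOT q)
  T F F  ✗ fails (q OR r OR NOT p)
  T F T  ✗ fails (NOT p OR NOT r OR q)
  T T F  ✗ fails (r OR NOT q OR NOT p)
  T T T  ✗ fails (NOT r OR NOT q)
1 of the 8 rows is a model.

1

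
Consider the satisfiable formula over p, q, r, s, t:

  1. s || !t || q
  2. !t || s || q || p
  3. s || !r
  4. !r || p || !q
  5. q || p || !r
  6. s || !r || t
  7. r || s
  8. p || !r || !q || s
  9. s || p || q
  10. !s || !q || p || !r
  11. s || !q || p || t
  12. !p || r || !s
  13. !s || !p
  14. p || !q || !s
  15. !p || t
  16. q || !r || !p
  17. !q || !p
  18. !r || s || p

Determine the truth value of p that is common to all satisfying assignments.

False

Suppose p = true.
(!s) alone gives s = false.
(!r) alone gives r = false.
That conflicts with the unit clause (r).
So every satisfying assignment has p = False.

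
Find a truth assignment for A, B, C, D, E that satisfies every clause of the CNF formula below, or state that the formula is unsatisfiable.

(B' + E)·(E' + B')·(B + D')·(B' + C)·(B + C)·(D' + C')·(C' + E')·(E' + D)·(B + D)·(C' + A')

Branch on B: set B = 0.
The clause (D') is unit, so D = 0.
But (D) is also a unit clause — contradiction.
Backtrack on B: now try B = 1.
The clause (E) is unit, so E = 1.
But (E') is also a unit clause — contradiction.
Both values of B lead to a conflict.

UNSATISFIABLE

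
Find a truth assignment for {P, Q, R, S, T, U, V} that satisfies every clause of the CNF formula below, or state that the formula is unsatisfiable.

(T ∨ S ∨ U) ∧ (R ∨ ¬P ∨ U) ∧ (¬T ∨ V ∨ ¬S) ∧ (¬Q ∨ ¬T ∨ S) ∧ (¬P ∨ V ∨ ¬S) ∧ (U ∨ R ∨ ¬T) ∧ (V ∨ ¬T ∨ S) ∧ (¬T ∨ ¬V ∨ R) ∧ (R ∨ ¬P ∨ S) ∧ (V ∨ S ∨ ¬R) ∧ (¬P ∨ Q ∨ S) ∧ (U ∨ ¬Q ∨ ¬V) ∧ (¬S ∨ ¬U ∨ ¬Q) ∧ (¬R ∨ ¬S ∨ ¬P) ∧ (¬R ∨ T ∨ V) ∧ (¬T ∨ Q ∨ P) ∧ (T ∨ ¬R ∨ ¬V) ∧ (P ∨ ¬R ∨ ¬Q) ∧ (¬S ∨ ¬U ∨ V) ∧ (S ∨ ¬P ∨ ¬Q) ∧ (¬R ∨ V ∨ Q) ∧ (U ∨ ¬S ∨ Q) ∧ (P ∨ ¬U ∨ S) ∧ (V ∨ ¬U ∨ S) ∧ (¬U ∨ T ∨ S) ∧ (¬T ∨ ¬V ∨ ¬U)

P ↦ False; Q ↦ False; R ↦ False; S ↦ True; T ↦ False; U ↦ True; V ↦ True

Suppose T = False.
Suppose S = True.
Suppose P = False.
Suppose U = True.
(¬Q) alone gives Q = False.
(V) alone gives V = True.
(¬R) alone gives R = False.
All clauses are satisfied.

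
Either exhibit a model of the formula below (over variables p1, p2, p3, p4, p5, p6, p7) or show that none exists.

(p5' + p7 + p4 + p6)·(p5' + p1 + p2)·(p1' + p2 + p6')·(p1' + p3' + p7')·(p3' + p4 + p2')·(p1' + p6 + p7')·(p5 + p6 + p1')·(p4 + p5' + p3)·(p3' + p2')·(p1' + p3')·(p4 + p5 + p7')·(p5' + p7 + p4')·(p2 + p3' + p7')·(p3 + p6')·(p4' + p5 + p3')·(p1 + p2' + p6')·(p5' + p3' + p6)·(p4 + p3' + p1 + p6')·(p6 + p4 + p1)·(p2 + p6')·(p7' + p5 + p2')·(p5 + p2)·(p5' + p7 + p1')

Try p3 = 0.
From the singleton clause (p6'), p6 = 0.
Try p1 = 0.
From the singleton clause (p4), p4 = 1.
Try p5 = 1.
From the singleton clause (p2), p2 = 1.
From the singleton clause (p7), p7 = 1.
All clauses are satisfied.

p1 ↦ 0; p2 ↦ 1; p3 ↦ 0; p4 ↦ 1; p5 ↦ 1; p6 ↦ 0; p7 ↦ 1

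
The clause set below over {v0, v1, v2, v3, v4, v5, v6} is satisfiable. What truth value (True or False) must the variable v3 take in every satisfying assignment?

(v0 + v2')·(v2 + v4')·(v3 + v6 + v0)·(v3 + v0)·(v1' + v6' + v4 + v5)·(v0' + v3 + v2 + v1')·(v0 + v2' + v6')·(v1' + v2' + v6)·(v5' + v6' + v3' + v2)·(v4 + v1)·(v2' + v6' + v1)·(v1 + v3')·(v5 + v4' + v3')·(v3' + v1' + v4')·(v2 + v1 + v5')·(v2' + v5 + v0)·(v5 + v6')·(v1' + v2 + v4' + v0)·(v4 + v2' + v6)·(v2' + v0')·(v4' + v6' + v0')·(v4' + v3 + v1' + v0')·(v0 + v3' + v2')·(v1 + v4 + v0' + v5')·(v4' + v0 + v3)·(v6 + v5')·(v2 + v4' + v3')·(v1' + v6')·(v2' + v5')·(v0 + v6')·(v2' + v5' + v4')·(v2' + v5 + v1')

Suppose v3 = 0.
The clause (v0) is unit, so v0 = 1.
The clause (v2') is unit, so v2 = 0.
The clause (v4') is unit, so v4 = 0.
The clause (v1') is unit, so v1 = 0.
But (v1) is also a unit clause — contradiction.
So every satisfying assignment has v3 = True.

True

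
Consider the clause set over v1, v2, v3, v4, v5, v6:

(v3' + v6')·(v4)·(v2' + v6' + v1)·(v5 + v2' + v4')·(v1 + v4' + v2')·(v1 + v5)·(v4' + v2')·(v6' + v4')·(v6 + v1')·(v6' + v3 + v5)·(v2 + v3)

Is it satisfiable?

Unit clause (v4) forces v4 = 1.
Unit clause (v2') forces v2 = 0.
Unit clause (v6') forces v6 = 0.
Unit clause (v1') forces v1 = 0.
Unit clause (v5) forces v5 = 1.
Unit clause (v3) forces v3 = 1.
All clauses are satisfied.
A satisfying assignment: v1 ↦ 0, v2 ↦ 0, v3 ↦ 1, v4 ↦ 1, v5 ↦ 1, v6 ↦ 0.

Yes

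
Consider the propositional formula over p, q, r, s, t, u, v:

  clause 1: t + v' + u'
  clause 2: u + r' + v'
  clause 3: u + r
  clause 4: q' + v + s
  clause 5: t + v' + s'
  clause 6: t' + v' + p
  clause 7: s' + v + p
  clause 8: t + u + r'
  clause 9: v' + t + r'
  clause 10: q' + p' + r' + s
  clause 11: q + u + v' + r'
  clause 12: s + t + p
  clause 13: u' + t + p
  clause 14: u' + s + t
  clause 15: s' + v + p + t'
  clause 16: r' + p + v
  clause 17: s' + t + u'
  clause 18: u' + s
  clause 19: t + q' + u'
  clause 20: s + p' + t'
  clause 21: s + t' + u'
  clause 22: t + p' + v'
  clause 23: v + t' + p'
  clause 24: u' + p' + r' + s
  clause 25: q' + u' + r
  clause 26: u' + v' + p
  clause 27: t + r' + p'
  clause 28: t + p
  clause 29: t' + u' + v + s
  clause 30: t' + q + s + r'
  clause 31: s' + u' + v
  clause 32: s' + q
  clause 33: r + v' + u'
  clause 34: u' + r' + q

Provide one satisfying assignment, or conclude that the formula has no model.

Branch on u: set u = 1.
Unit clause (s) forces s = 1.
Unit clause (t) forces t = 1.
Unit clause (v) forces v = 1.
Unit clause (p) forces p = 1.
Unit clause (q) forces q = 1.
Unit clause (r) forces r = 1.
Every clause now holds.

p=1, q=1, r=1, s=1, t=1, u=1, v=1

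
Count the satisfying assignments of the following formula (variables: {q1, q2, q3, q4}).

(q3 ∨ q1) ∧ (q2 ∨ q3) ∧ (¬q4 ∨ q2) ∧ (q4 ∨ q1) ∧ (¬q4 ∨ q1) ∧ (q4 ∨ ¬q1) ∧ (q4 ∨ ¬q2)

2

There are 2^4 = 16 truth assignments over (q1, q2, q3, q4).
Check each against the 7 clauses (columns in the order q1, q2, q3, q4):
  F F F F  ✗ fails (q3 ∨ q1)
  F F F T  ✗ fails (q3 ∨ q1)
  F F T F  ✗ fails (q4 ∨ q1)
  F F T T  ✗ fails (¬q4 ∨ q2)
  F T F F  ✗ fails (q3 ∨ q1)
  F T F T  ✗ fails (q3 ∨ q1)
  F T T F  ✗ fails (q4 ∨ q1)
  F T T T  ✗ fails (¬q4 ∨ q1)
  T F F F  ✗ fails (q2 ∨ q3)
  T F F T  ✗ fails (q2 ∨ q3)
  T F T F  ✗ fails (q4 ∨ ¬q1)
  T F T T  ✗ fails (¬q4 ∨ q2)
  T T F F  ✗ fails (q4 ∨ ¬q1)
  T T F T  ✓ satisfies all
  T T T F  ✗ fails (q4 ∨ ¬q1)
  T T T T  ✓ satisfies all
2 of the 16 rows are models.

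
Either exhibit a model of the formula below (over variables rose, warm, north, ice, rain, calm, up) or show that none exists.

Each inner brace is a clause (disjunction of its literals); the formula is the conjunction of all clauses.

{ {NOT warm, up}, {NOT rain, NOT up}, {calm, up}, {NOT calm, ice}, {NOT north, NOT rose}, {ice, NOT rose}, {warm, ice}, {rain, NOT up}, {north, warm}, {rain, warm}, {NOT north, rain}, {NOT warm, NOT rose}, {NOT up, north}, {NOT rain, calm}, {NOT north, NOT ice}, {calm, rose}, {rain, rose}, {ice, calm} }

UNSATISFIABLE

Suppose warm = false.
(ice) alone gives ice = true.
(north) alone gives north = true.
Now (NOT north) is unsatisfied and unit — conflict.
Undo warm and try warm = true.
(up) alone gives up = true.
(NOT rain) alone gives rain = false.
Now (rain) is unsatisfied and unit — conflict.
Both values of warm lead to a conflict.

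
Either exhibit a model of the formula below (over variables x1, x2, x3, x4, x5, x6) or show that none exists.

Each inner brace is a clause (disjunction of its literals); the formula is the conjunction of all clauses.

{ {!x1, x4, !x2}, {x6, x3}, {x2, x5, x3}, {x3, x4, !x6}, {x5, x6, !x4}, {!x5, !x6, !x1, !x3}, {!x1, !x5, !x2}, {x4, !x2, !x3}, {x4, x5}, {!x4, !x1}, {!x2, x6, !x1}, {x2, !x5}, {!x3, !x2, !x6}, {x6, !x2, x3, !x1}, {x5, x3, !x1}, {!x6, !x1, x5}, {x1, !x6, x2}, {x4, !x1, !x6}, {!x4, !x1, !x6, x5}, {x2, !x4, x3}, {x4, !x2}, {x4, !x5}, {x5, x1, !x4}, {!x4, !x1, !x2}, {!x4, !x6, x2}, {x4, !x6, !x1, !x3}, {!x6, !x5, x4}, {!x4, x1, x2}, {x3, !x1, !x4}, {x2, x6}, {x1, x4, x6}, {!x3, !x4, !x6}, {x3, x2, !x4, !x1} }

x1: false; x2: true; x3: true; x4: true; x5: true; x6: false

Suppose x6 = false.
Unit clause (x3) forces x3 = true.
Unit clause (x2) forces x2 = true.
Unit clause (x4) forces x4 = true.
Unit clause (x5) forces x5 = true.
Unit clause (!x1) forces x1 = false.
Every clause now holds.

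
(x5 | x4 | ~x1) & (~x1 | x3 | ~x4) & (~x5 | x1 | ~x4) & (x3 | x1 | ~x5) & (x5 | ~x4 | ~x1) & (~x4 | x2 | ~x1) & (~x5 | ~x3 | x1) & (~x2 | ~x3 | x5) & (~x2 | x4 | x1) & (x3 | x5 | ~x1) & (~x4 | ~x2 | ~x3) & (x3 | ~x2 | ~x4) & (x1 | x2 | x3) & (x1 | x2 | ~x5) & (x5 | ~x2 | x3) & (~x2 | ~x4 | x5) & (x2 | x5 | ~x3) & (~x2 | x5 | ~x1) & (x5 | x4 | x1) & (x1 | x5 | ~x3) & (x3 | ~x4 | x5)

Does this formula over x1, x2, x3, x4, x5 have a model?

Branch on x5: set x5 = 1.
Branch on x1: set x1 = 1.
Branch on x3: set x3 = 0.
From the singleton clause (~x4), x4 = 0.
All clauses hold; x2 can take either value.
A satisfying assignment: x1=1, x2=0, x3=0, x4=0, x5=1.

Yes, satisfiable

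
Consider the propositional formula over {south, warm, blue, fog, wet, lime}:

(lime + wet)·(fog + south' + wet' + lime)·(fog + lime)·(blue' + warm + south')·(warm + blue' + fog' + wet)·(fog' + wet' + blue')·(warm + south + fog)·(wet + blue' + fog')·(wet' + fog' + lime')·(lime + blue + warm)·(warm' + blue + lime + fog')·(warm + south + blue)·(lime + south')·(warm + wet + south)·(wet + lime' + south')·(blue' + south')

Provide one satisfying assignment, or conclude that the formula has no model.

south=0,  warm=1,  blue=1,  fog=0,  wet=1,  lime=1

Branch on lime: set lime = 1.
Branch on wet: set wet = 1.
(fog') alone gives fog = 0.
Branch on warm: set warm = 1.
Branch on blue: set blue = 1.
(south') alone gives south = 0.
All clauses are satisfied.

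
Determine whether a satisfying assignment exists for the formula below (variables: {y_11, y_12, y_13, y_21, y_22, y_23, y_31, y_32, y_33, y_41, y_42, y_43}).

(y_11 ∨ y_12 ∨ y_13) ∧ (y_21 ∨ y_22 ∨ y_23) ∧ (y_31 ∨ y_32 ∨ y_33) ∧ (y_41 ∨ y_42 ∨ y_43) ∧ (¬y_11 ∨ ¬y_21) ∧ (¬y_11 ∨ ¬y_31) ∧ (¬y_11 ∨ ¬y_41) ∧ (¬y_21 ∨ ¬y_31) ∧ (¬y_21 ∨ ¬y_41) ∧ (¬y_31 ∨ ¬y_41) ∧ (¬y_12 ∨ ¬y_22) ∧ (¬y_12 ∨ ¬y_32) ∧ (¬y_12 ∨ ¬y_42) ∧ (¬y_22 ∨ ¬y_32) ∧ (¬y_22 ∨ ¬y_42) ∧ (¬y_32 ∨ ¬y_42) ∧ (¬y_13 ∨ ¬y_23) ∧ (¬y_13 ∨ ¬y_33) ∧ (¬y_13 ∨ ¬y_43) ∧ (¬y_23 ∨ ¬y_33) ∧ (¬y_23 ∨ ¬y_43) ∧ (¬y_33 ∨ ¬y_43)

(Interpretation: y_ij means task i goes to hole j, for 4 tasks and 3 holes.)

Case y_11 = False:
Case y_12 = True:
Unit clause (¬y_22) forces y_22 = False.
Unit clause (¬y_32) forces y_32 = False.
Unit clause (¬y_42) forces y_42 = False.
Case y_21 = True:
Unit clause (¬y_31) forces y_31 = False.
Unit clause (y_33) forces y_33 = True.
Unit clause (¬y_41) forces y_41 = False.
Unit clause (y_43) forces y_43 = True.
But (¬y_43) is also a unit clause — contradiction.
Undo y_21 and try y_21 = False.
Unit clause (y_23) forces y_23 = True.
Unit clause (¬y_13) forces y_13 = False.
Unit clause (¬y_33) forces y_33 = False.
Unit clause (y_31) forces y_31 = True.
Unit clause (¬y_41) forces y_41 = False.
Unit clause (y_43) forces y_43 = True.
But (¬y_43) is also a unit clause — contradiction.
Neither y_21 = True nor y_21 = False works.
Undo y_12 and try y_12 = False.
Unit clause (y_13) forces y_13 = True.
Unit clause (¬y_23) forces y_23 = False.
Unit clause (¬y_33) forces y_33 = False.
Unit clause (¬y_43) forces y_43 = False.
Case y_21 = True:
Unit clause (¬y_31) forces y_31 = False.
Unit clause (y_32) forces y_32 = True.
Unit clause (¬y_41) forces y_41 = False.
Unit clause (y_42) forces y_42 = True.
But (¬y_42) is also a unit clause — contradiction.
Undo y_21 and try y_21 = False.
Unit clause (y_22) forces y_22 = True.
Unit clause (¬y_32) forces y_32 = False.
Unit clause (y_31) forces y_31 = True.
Unit clause (¬y_41) forces y_41 = False.
Unit clause (y_42) forces y_42 = True.
But (¬y_42) is also a unit clause — contradiction.
Neither y_21 = True nor y_21 = False works.
Neither y_12 = True nor y_12 = False works.
Undo y_11 and try y_11 = True.
Unit clause (¬y_21) forces y_21 = False.
Unit clause (¬y_31) forces y_31 = False.
Unit clause (¬y_41) forces y_41 = False.
Case y_22 = True:
Unit clause (¬y_12) forces y_12 = False.
Unit clause (¬y_32) forces y_32 = False.
Unit clause (y_33) forces y_33 = True.
Unit clause (¬y_42) forces y_42 = False.
Unit clause (y_43) forces y_43 = True.
But (¬y_43) is also a unit clause — contradiction.
Undo y_22 and try y_22 = False.
Unit clause (y_23) forces y_23 = True.
Unit clause (¬y_13) forces y_13 = False.
Unit clause (¬y_33) forces y_33 = False.
Unit clause (y_32) forces y_32 = True.
Unit clause (¬y_12) forces y_12 = False.
Unit clause (¬y_42) forces y_42 = False.
Unit clause (y_43) forces y_43 = True.
But (¬y_43) is also a unit clause — contradiction.
Neither y_22 = True nor y_22 = False works.
Neither y_11 = True nor y_11 = False works.
No assignment satisfies every clause.

Unsatisfiable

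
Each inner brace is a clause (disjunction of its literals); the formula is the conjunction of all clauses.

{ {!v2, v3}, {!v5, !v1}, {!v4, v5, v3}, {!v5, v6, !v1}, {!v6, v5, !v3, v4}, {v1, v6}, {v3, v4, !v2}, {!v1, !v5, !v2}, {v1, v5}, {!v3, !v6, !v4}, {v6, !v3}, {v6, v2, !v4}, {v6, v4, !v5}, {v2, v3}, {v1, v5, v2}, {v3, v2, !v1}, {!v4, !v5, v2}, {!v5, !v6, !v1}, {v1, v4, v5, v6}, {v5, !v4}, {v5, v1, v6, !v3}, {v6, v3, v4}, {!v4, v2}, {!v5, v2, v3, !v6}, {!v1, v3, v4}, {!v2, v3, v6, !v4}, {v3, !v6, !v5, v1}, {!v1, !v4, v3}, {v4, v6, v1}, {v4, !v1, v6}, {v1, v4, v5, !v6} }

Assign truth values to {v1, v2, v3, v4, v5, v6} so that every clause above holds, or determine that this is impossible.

Suppose v2 = false.
(v3) alone gives v3 = true.
(v6) alone gives v6 = true.
(!v4) alone gives v4 = false.
(v5) alone gives v5 = true.
(!v1) alone gives v1 = false.
This assignment satisfies each clause.

v1 ↦ false; v2 ↦ false; v3 ↦ true; v4 ↦ false; v5 ↦ true; v6 ↦ true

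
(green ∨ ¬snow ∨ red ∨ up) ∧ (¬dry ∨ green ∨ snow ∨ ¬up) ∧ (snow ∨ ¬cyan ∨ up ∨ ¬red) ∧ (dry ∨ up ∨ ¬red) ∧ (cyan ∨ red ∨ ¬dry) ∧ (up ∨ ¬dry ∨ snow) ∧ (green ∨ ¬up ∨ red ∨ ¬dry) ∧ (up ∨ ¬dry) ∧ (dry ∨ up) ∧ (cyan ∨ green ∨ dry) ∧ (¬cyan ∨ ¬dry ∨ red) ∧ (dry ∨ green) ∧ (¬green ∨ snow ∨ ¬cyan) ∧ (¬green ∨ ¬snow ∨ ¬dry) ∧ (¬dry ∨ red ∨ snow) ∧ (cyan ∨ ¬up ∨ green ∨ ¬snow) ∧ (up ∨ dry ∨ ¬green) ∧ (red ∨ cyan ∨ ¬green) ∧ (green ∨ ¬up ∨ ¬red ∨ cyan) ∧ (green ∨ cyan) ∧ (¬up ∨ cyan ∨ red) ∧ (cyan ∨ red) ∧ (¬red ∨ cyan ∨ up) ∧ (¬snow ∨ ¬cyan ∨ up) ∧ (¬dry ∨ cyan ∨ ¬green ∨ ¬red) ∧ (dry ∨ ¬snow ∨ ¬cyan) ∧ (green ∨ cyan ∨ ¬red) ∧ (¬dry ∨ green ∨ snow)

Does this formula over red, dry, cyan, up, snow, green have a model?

Suppose up = True.
Suppose dry = False.
Unit clause (green) forces green = True.
Suppose snow = False.
Unit clause (¬cyan) forces cyan = False.
Unit clause (red) forces red = True.
This assignment satisfies each clause.
A satisfying assignment: red=True, dry=False, cyan=False, up=True, snow=False, green=True.

Yes, satisfiable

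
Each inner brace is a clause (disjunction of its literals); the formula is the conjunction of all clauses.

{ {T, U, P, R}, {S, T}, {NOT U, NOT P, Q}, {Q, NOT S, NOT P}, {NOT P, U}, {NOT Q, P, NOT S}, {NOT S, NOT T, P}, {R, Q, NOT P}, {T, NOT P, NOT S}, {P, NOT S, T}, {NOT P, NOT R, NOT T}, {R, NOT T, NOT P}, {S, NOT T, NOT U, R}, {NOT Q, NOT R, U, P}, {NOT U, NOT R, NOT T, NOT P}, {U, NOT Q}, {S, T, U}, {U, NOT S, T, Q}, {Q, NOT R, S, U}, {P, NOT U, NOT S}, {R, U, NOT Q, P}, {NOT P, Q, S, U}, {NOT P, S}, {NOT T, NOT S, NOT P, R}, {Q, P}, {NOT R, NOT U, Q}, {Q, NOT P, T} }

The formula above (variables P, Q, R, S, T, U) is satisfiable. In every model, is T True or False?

Suppose T = false.
(S) alone gives S = true.
(NOT P) alone gives P = false.
But (P) is also a unit clause — contradiction.
So every satisfying assignment has T = True.

True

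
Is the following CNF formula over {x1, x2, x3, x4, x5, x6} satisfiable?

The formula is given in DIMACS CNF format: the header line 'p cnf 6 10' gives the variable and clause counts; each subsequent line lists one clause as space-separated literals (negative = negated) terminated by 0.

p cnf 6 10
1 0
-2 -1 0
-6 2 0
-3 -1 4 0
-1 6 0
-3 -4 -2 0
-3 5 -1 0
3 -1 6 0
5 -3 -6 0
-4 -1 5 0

Unsatisfiable

From the singleton clause (x1), x1 = True.
From the singleton clause (¬x2), x2 = False.
From the singleton clause (¬x6), x6 = False.
That conflicts with the unit clause (x6).
No assignment satisfies every clause.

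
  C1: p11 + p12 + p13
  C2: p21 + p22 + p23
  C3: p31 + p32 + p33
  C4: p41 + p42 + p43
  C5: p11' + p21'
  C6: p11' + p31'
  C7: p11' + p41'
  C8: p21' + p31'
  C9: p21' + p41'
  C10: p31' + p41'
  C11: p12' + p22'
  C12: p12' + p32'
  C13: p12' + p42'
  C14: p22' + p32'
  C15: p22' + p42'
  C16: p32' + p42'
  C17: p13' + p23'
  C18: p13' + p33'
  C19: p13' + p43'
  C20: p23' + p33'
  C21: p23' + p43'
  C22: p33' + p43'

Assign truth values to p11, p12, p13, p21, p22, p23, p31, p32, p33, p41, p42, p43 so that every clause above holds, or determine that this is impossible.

Try p11 = 0.
Try p12 = 1.
(p22') alone gives p22 = 0.
(p32') alone gives p32 = 0.
(p42') alone gives p42 = 0.
Try p21 = 1.
(p31') alone gives p31 = 0.
(p33) alone gives p33 = 1.
(p41') alone gives p41 = 0.
(p43) alone gives p43 = 1.
That conflicts with the unit clause (p43').
So p21 must be the other value — set p21 = 0.
(p23) alone gives p23 = 1.
(p13') alone gives p13 = 0.
(p33') alone gives p33 = 0.
(p31) alone gives p31 = 1.
(p41') alone gives p41 = 0.
(p43) alone gives p43 = 1.
That conflicts with the unit clause (p43').
Either choice for p21 ends in contradiction.
So p12 must be the other value — set p12 = 0.
(p13) alone gives p13 = 1.
(p23') alone gives p23 = 0.
(p33') alone gives p33 = 0.
(p43') alone gives p43 = 0.
Try p21 = 1.
(p31') alone gives p31 = 0.
(p32) alone gives p32 = 1.
(p41') alone gives p41 = 0.
(p42) alone gives p42 = 1.
That conflicts with the unit clause (p42').
So p21 must be the other value — set p21 = 0.
(p22) alone gives p22 = 1.
(p32') alone gives p32 = 0.
(p31) alone gives p31 = 1.
(p41') alone gives p41 = 0.
(p42) alone gives p42 = 1.
That conflicts with the unit clause (p42').
Either choice for p21 ends in contradiction.
Either choice for p12 ends in contradiction.
So p11 must be the other value — set p11 = 1.
(p21') alone gives p21 = 0.
(p31') alone gives p31 = 0.
(p41') alone gives p41 = 0.
Try p22 = 1.
(p12') alone gives p12 = 0.
(p32') alone gives p32 = 0.
(p33) alone gives p33 = 1.
(p42') alone gives p42 = 0.
(p43) alone gives p43 = 1.
That conflicts with the unit clause (p43').
So p22 must be the other value — set p22 = 0.
(p23) alone gives p23 = 1.
(p13') alone gives p13 = 0.
(p33') alone gives p33 = 0.
(p32) alone gives p32 = 1.
(p12') alone gives p12 = 0.
(p42') alone gives p42 = 0.
(p43) alone gives p43 = 1.
That conflicts with the unit clause (p43').
Either choice for p22 ends in contradiction.
Either choice for p11 ends in contradiction.

UNSATISFIABLE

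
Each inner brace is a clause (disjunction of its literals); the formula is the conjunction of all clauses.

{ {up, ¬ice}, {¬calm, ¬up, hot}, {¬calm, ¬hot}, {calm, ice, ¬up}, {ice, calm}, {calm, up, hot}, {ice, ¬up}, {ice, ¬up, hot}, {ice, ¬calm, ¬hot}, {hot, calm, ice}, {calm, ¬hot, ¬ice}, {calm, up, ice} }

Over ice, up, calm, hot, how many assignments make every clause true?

There are 2^4 = 16 truth assignments over (ice, up, calm, hot).
Check each against the 12 clauses (columns in the order ice, up, calm, hot):
  F F F F  ✗ fails (ice ∨ calm)
  F F F T  ✗ fails (ice ∨ calm)
  F F T F  ✓ satisfies all
  F F T T  ✗ fails (¬calm ∨ ¬hot)
  F T F F  ✗ fails (calm ∨ ice ∨ ¬up)
  F T F T  ✗ fails (calm ∨ ice ∨ ¬up)
  F T T F  ✗ fails (¬calm ∨ ¬up ∨ hot)
  F T T T  ✗ fails (¬calm ∨ ¬hot)
  T F F F  ✗ fails (up ∨ ¬ice)
  T F F T  ✗ fails (up ∨ ¬ice)
  T F T F  ✗ fails (up ∨ ¬ice)
  T F T T  ✗ fails (up ∨ ¬ice)
  T T F F  ✓ satisfies all
  T T F T  ✗ fails (calm ∨ ¬hot ∨ ¬ice)
  T T T F  ✗ fails (¬calm ∨ ¬up ∨ hot)
  T T T T  ✗ fails (¬calm ∨ ¬hot)
2 of the 16 rows are models.

2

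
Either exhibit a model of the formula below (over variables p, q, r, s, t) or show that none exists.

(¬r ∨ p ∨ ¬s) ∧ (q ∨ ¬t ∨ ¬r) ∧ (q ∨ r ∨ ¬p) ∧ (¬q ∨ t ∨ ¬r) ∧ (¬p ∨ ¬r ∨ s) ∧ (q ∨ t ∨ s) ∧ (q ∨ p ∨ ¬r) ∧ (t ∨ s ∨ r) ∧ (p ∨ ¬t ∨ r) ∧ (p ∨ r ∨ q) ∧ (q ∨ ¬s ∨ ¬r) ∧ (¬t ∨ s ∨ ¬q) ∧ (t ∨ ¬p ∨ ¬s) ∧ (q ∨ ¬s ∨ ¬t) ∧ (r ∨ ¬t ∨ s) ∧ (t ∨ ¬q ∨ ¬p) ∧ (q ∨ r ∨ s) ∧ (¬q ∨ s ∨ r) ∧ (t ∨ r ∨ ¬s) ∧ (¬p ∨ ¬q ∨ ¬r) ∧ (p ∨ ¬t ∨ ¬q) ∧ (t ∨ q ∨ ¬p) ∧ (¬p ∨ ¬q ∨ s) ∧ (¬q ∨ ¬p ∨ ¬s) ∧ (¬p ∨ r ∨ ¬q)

UNSATISFIABLE

Case r = False:
Case q = True:
The clause (s) is unit, so s = True.
The clause (t) is unit, so t = True.
The clause (p) is unit, so p = True.
That conflicts with the unit clause (¬p).
So q must be the other value — set q = False.
The clause (¬p) is unit, so p = False.
That conflicts with the unit clause (p).
Either choice for q ends in contradiction.
So r must be the other value — set r = True.
Case p = True:
The clause (s) is unit, so s = True.
The clause (q) is unit, so q = True.
That conflicts with the unit clause (¬q).
So p must be the other value — set p = False.
The clause (¬s) is unit, so s = False.
The clause (q) is unit, so q = True.
The clause (t) is unit, so t = True.
That conflicts with the unit clause (¬t).
Either choice for p ends in contradiction.
Either choice for r ends in contradiction.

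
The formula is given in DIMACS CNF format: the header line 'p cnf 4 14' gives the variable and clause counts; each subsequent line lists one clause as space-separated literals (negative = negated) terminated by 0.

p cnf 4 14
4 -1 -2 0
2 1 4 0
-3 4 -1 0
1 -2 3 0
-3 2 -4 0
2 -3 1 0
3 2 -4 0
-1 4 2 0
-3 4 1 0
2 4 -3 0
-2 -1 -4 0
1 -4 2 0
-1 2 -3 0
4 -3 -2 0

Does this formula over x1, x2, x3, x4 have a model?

Satisfiable

Suppose x4 = True.
Suppose x3 = True.
Unit clause (x2) forces x2 = True.
Unit clause (¬x1) forces x1 = False.
Every clause now holds.
A satisfying assignment: x1: False, x2: True, x3: True, x4: True.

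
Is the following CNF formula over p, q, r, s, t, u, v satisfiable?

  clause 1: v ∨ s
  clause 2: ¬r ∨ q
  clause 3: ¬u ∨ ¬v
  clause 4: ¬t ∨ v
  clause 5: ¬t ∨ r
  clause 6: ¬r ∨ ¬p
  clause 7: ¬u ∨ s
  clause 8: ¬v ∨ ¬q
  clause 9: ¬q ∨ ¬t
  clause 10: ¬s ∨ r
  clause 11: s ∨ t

Yes

Try v = False.
(s) alone gives s = True.
(¬t) alone gives t = False.
(r) alone gives r = True.
(q) alone gives q = True.
(¬p) alone gives p = False.
No clause remains; u is free.
A satisfying assignment: p ↦ False, q ↦ True, r ↦ True, s ↦ True, t ↦ False, u ↦ True, v ↦ False.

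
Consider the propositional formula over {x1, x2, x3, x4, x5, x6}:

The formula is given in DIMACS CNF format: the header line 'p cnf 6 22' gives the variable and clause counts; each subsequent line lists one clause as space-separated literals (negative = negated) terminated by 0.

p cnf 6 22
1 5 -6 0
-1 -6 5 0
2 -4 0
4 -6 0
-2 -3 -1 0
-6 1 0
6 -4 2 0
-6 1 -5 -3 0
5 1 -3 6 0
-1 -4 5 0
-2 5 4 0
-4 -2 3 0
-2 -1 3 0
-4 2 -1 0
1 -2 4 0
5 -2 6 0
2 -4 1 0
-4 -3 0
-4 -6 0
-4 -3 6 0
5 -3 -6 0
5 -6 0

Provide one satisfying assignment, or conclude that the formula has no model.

Case x2 = False:
The clause (¬x4) is unit, so x4 = False.
The clause (¬x6) is unit, so x6 = False.
Case x5 = True:
All clauses hold; x1, x3 can take either value.

x1: False,  x2: False,  x3: False,  x4: False,  x5: True,  x6: False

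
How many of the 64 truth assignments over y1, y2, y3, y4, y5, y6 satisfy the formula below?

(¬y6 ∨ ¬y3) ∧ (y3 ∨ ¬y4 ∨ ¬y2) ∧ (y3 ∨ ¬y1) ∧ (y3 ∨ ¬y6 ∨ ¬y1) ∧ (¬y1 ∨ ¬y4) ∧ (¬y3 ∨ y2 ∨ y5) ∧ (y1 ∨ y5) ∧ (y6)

3

There are 2^6 = 64 truth assignments over (y1, y2, y3, y4, y5, y6).
Split on y1. With y1 = True, the clauses containing y1 are satisfied and ¬y1 drops from the rest; 0 of the 2^5 = 32 assignments to the other variables satisfy what remains.
With y1 = False, by the same count on the reduced clause set, 3 assignments work.
Total: 0 + 3 = 3.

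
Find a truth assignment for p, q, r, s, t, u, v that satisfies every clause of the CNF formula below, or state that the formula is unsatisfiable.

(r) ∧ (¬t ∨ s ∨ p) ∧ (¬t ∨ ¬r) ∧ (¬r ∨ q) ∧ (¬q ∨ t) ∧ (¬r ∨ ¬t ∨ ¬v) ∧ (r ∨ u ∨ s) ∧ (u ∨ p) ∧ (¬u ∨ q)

The clause (r) is unit, so r = True.
The clause (¬t) is unit, so t = False.
The clause (q) is unit, so q = True.
That conflicts with the unit clause (¬q).

UNSATISFIABLE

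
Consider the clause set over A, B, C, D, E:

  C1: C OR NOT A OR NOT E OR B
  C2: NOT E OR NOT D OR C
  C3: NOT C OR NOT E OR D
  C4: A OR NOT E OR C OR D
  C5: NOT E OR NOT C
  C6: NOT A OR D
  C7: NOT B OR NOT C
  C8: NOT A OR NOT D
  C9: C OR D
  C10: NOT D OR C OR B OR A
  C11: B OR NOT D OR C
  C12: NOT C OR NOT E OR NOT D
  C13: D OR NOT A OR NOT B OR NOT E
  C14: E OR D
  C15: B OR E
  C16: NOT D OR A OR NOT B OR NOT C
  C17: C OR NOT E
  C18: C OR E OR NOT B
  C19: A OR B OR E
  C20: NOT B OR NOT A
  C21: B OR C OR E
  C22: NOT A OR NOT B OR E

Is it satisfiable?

Try E = false.
(D) alone gives D = true.
(NOT A) alone gives A = false.
(B) alone gives B = true.
(NOT C) alone gives C = false.
That conflicts with the unit clause (C).
Backtrack on E: now try E = true.
(NOT C) alone gives C = false.
That conflicts with the unit clause (C).
Both values of E lead to a conflict.
No assignment satisfies every clause.

No, unsatisfiable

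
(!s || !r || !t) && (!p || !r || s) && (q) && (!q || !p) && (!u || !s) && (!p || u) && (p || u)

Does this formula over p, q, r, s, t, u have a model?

Satisfiable

Unit clause (q) forces q = true.
Unit clause (!p) forces p = false.
Unit clause (u) forces u = true.
Unit clause (!s) forces s = false.
No clause remains; r, t are free.
A satisfying assignment: p: false,  q: true,  r: false,  s: false,  t: false,  u: true.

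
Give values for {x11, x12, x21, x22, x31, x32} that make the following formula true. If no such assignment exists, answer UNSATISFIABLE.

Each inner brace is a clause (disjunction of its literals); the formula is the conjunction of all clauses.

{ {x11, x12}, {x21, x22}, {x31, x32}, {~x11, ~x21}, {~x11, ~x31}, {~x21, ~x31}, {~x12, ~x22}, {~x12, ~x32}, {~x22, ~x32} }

UNSATISFIABLE

Branch on x11: set x11 = 1.
Unit clause (~x21) forces x21 = 0.
Unit clause (x22) forces x22 = 1.
Unit clause (~x31) forces x31 = 0.
Unit clause (x32) forces x32 = 1.
But (~x32) is also a unit clause — contradiction.
Backtrack on x11: now try x11 = 0.
Unit clause (x12) forces x12 = 1.
Unit clause (~x22) forces x22 = 0.
Unit clause (x21) forces x21 = 1.
Unit clause (~x31) forces x31 = 0.
Unit clause (x32) forces x32 = 1.
But (~x32) is also a unit clause — contradiction.
Either choice for x11 ends in contradiction.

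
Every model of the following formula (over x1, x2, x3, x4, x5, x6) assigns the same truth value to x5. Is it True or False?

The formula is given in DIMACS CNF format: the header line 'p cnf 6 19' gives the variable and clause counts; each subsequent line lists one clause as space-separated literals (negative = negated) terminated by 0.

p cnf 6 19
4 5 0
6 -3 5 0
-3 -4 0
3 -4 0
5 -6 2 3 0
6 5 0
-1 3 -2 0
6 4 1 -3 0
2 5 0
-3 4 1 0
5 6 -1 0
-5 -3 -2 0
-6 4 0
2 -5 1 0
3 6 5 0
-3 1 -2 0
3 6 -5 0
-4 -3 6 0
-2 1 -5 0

True

Suppose x5 = False.
The clause (x4) is unit, so x4 = True.
The clause (¬x3) is unit, so x3 = False.
But (x3) is also a unit clause — contradiction.
So every satisfying assignment has x5 = True.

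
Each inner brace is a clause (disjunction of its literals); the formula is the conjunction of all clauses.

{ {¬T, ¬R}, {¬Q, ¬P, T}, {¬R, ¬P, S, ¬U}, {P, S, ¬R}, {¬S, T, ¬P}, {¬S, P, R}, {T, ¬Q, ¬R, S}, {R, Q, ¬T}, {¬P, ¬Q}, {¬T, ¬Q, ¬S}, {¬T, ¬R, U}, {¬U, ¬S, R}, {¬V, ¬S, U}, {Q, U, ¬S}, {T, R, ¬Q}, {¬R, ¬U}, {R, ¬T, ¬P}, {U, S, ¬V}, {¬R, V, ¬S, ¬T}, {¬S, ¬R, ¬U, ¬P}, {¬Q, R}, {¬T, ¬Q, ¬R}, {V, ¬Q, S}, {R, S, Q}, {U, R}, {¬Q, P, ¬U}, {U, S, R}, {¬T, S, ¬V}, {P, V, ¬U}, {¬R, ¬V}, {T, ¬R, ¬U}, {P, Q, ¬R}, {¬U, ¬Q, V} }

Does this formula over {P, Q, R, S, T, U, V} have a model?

Case T = False:
Case Q = False:
Case S = False:
Unit clause (R) forces R = True.
Unit clause (P) forces P = True.
Unit clause (¬U) forces U = False.
Unit clause (¬V) forces V = False.
Every clause now holds.
A satisfying assignment: P ↦ True,  Q ↦ False,  R ↦ True,  S ↦ False,  T ↦ False,  U ↦ False,  V ↦ False.

Yes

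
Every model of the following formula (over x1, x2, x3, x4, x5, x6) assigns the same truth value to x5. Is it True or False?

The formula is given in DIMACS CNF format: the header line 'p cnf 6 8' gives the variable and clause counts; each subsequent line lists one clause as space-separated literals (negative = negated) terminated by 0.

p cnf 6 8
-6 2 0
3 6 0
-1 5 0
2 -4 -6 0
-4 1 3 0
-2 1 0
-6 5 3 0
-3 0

Suppose x5 = False.
(¬x1) alone gives x1 = False.
(¬x2) alone gives x2 = False.
(¬x6) alone gives x6 = False.
(x3) alone gives x3 = True.
Now (¬x3) is unsatisfied and unit — conflict.
So every satisfying assignment has x5 = True.

True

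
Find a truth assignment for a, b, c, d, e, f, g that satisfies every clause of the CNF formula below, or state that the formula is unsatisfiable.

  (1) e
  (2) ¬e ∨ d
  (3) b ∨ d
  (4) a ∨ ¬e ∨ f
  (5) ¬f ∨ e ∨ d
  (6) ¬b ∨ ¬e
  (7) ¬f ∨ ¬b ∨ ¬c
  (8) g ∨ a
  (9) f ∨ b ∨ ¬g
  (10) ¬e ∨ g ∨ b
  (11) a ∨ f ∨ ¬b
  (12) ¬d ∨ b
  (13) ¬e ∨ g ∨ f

UNSATISFIABLE

(e) alone gives e = True.
(d) alone gives d = True.
(¬b) alone gives b = False.
That conflicts with the unit clause (b).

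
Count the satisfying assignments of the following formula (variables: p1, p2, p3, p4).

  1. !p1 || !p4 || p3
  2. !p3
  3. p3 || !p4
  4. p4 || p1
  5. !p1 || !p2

1

There are 2^4 = 16 truth assignments over (p1, p2, p3, p4).
Split on p1. With p1 = true, the clauses containing p1 are satisfied and !p1 drops from the rest; 1 of the 2^3 = 8 assignments to the other variables satisfy what remains.
With p1 = false, by the same count on the reduced clause set, 0 assignments work.
Total: 1 + 0 = 1.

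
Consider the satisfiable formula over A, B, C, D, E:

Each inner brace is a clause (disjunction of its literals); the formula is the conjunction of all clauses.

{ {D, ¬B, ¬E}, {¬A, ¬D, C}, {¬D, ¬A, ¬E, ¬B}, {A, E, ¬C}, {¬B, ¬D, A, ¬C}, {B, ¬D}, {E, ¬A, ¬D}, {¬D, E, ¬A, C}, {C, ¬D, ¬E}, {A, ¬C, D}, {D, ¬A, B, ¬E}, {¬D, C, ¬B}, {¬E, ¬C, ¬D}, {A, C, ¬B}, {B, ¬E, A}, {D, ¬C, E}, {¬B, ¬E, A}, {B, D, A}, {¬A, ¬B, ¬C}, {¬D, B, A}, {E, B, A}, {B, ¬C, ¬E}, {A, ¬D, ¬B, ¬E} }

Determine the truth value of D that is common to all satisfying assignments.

False

Suppose D = True.
From the singleton clause (B), B = True.
From the singleton clause (C), C = True.
From the singleton clause (A), A = True.
That conflicts with the unit clause (¬A).
So every satisfying assignment has D = False.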